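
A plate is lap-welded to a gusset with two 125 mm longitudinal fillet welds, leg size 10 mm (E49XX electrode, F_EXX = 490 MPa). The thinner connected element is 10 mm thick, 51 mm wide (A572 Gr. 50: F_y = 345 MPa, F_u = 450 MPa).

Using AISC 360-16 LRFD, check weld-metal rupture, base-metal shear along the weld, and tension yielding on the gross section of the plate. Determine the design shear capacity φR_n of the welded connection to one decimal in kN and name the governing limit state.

Weld metal: throat = 0.707×10 = 7.07 mm, L = 2×125 = 250 mm. φR_n = 0.75 × 0.6 × 490 × 7.07 × 250 = 389.7 kN.
Base metal shear (10 mm plate): yield φR_n = 1.0×0.6×345×10×250 = 517.5 kN; rupture φR_n = 0.75×0.6×450×10×250 = 506.3 kN; take 506.3 kN (rupture).
Tension yield (gross): A_g = 51×10 = 510 mm². φR_n = 0.90 × 345 × 510 = 158.4 kN.
Governing: min(389.7, 506.3, 158.4) = 158.4 kN → gross-section yield.

158.4 kN (gross-section yield governs)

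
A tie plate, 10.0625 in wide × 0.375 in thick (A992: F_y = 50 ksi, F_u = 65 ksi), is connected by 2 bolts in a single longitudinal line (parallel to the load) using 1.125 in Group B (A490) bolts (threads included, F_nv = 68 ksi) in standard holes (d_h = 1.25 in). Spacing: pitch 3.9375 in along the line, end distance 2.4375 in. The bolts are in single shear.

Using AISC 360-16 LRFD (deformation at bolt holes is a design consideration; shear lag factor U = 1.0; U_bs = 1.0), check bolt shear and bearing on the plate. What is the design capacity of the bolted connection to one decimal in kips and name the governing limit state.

89.1 kips (bearing governs)

Bolt shear: A_b = π(1.125)²/4 = 0.99402 in². φR_n = 0.75 × 68 × 0.99402 × 2 × 1 = 101.4 kips.
Bearing (0.375 in plate, F_u = 65 ksi): end bolts L_c = 2.4375 − 1.25/2 = 1.8125, R_n = min(1.2×1.8125×0.375×65, 2.4×1.125×0.375×65) = 53.016 kips/bolt; interior L_c = 3.9375 − 1.25 = 2.6875, R_n = 65.813 kips/bolt. φR_n = 0.75 × (1×53.016 + 1×65.813) = 89.1 kips.
Governing: min(101.4, 89.1) = 89.1 kips → bearing.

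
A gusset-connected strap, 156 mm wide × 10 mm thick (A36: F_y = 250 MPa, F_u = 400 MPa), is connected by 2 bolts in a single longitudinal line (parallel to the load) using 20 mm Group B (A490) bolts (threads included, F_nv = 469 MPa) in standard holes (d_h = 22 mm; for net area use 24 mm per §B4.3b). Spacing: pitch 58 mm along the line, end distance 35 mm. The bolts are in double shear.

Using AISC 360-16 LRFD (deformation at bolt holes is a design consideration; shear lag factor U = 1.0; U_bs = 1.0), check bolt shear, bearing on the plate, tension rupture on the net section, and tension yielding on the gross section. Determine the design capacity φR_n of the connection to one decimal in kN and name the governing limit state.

216.0 kN (bearing governs)

Bolt shear: A_b = π(20)²/4 = 314.16 mm². φR_n = 0.75 × 469 × 314.16 × 2 × 2 = 442.0 kN.
Bearing (10 mm plate, F_u = 400 MPa): end bolts L_c = 35 − 22/2 = 24, R_n = min(1.2×24×10×400, 2.4×20×10×400) = 115.2 kN/bolt; interior L_c = 58 − 22 = 36, R_n = 172.8 kN/bolt. φR_n = 0.75 × (1×115.2 + 1×172.8) = 216.0 kN.
Tension rupture (net): A_n = (156 − 1×24)×10 = 1320 mm² (U = 1.0, A_e = A_n). φR_n = 0.75 × 400 × 1320 = 396.0 kN.
Tension yield (gross): A_g = 156×10 = 1560 mm². φR_n = 0.90 × 250 × 1560 = 351.0 kN.
Governing: min(442.0, 216.0, 396.0, 351.0) = 216.0 kN → bearing.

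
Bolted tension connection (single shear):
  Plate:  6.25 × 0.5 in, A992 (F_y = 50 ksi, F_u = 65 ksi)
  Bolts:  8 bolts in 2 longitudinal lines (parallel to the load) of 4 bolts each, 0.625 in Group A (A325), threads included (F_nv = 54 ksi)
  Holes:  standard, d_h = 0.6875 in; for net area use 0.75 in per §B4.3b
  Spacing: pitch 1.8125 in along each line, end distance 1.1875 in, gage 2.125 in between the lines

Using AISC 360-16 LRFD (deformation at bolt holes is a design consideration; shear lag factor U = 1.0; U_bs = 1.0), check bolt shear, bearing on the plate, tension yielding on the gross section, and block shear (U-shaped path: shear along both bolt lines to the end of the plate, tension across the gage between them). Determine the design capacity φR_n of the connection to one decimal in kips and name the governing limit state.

99.4 kips (bolt shear governs)

Bolt shear: A_b = π(0.625)²/4 = 0.3068 in². φR_n = 0.75 × 54 × 0.3068 × 8 × 1 = 99.4 kips.
Bearing (0.5 in plate, F_u = 65 ksi): end bolts L_c = 1.1875 − 0.6875/2 = 0.84375, R_n = min(1.2×0.84375×0.5×65, 2.4×0.625×0.5×65) = 32.906 kips/bolt; interior L_c = 1.8125 − 0.6875 = 1.125, R_n = 43.875 kips/bolt. φR_n = 0.75 × (2×32.906 + 6×43.875) = 246.8 kips.
Tension yield (gross): A_g = 6.25×0.5 = 3.125 in². φR_n = 0.90 × 50 × 3.125 = 140.6 kips.
Block shear: shear path 2×[1.1875+3×1.8125] = 2×6.625 in, A_gv = 6.625, A_nv = 2×(6.625 − 3.5×0.75)×0.5 = 4 in²; tension across gage: (2.125 − 1×0.75)×0.5 = 0.6875 in². R_n = min(0.6×65×4, 0.6×50×6.625) + 1.0×65×0.6875 = min(156, 198.75) + 44.688 = 200.69 kips. φR_n = 0.75 × 200.69 = 150.5 kips.
Governing: min(99.4, 246.8, 140.6, 150.5) = 99.4 kips → bolt shear.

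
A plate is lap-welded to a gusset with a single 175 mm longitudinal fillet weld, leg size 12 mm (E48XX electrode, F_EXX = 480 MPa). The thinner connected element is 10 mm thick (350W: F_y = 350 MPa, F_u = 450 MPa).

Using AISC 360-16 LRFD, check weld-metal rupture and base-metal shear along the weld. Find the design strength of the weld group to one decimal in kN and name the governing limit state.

320.7 kN (weld metal governs)

Weld metal: throat = 0.707×12 = 8.484 mm, L = 175 mm. φR_n = 0.75 × 0.6 × 480 × 8.484 × 175 = 320.7 kN.
Base metal shear (10 mm plate): yield φR_n = 1.0×0.6×350×10×175 = 367.5 kN; rupture φR_n = 0.75×0.6×450×10×175 = 354.4 kN; take 354.4 kN (rupture).
Governing: min(320.7, 354.4) = 320.7 kN → weld metal.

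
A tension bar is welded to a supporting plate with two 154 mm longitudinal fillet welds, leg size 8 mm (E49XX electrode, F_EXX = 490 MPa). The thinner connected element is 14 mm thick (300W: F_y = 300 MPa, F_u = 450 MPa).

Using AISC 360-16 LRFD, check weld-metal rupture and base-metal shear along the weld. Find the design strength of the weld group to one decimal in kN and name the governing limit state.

384.1 kN (weld metal governs)

Weld metal: throat = 0.707×8 = 5.656 mm, L = 2×154 = 308 mm. φR_n = 0.75 × 0.6 × 490 × 5.656 × 308 = 384.1 kN.
Base metal shear (14 mm plate): yield φR_n = 1.0×0.6×300×14×308 = 776.2 kN; rupture φR_n = 0.75×0.6×450×14×308 = 873.2 kN; take 776.2 kN (yield).
Governing: min(384.1, 776.2) = 384.1 kN → weld metal.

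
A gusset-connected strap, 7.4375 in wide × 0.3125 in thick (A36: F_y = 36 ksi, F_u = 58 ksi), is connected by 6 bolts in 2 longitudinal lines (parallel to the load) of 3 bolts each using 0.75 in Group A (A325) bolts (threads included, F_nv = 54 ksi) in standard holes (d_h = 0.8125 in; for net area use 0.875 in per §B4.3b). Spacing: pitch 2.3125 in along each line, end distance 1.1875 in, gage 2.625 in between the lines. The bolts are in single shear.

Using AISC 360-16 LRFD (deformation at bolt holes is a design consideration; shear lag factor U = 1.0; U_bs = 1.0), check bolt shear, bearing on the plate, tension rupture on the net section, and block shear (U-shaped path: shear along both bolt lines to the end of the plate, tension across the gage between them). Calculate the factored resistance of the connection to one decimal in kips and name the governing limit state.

77.3 kips (net-section rupture governs)

Bolt shear: A_b = π(0.75)²/4 = 0.44179 in². φR_n = 0.75 × 54 × 0.44179 × 6 × 1 = 107.4 kips.
Bearing (0.3125 in plate, F_u = 58 ksi): end bolts L_c = 1.1875 − 0.8125/2 = 0.78125, R_n = min(1.2×0.78125×0.3125×58, 2.4×0.75×0.3125×58) = 16.992 kips/bolt; interior L_c = 2.3125 − 0.8125 = 1.5, R_n = 32.625 kips/bolt. φR_n = 0.75 × (2×16.992 + 4×32.625) = 123.4 kips.
Tension rupture (net): A_n = (7.4375 − 2×0.875)×0.3125 = 1.7773 in² (U = 1.0, A_e = A_n). φR_n = 0.75 × 58 × 1.7773 = 77.3 kips.
Block shear: shear path 2×[1.1875+2×2.3125] = 2×5.8125 in, A_gv = 3.6328, A_nv = 2×(5.8125 − 2.5×0.875)×0.3125 = 2.2656 in²; tension across gage: (2.625 − 1×0.875)×0.3125 = 0.54688 in². R_n = min(0.6×58×2.2656, 0.6×36×3.6328) + 1.0×58×0.54688 = min(78.843, 78.468) + 31.719 = 110.19 kips. φR_n = 0.75 × 110.19 = 82.6 kips.
Governing: min(107.4, 123.4, 77.3, 82.6) = 77.3 kips → net-section rupture.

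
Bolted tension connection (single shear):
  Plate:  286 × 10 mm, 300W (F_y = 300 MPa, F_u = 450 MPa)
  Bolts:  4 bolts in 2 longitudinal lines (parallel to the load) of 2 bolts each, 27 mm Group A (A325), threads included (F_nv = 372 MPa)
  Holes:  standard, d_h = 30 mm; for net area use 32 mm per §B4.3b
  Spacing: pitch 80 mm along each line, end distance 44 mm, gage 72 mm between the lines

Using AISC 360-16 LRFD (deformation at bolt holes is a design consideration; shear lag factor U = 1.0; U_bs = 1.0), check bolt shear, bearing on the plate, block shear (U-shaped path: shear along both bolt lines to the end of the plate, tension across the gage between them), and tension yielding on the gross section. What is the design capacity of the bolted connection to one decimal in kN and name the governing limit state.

442.8 kN (block shear governs)

Bolt shear: A_b = π(27)²/4 = 572.56 mm². φR_n = 0.75 × 372 × 572.56 × 4 × 1 = 639.0 kN.
Bearing (10 mm plate, F_u = 450 MPa): end bolts L_c = 44 − 30/2 = 29, R_n = min(1.2×29×10×450, 2.4×27×10×450) = 156.6 kN/bolt; interior L_c = 80 − 30 = 50, R_n = 270 kN/bolt. φR_n = 0.75 × (2×156.6 + 2×270) = 639.9 kN.
Block shear: shear path 2×[44+1×80] = 2×124 mm, A_gv = 2480, A_nv = 2×(124 − 1.5×32)×10 = 1520 mm²; tension across gage: (72 − 1×32)×10 = 400 mm². R_n = min(0.6×450×1520, 0.6×300×2480) + 1.0×450×400 = min(410.4, 446.4) + 180 = 590.4 kN. φR_n = 0.75 × 590.4 = 442.8 kN.
Tension yield (gross): A_g = 286×10 = 2860 mm². φR_n = 0.90 × 300 × 2860 = 772.2 kN.
Governing: min(639.0, 639.9, 442.8, 772.2) = 442.8 kN → block shear.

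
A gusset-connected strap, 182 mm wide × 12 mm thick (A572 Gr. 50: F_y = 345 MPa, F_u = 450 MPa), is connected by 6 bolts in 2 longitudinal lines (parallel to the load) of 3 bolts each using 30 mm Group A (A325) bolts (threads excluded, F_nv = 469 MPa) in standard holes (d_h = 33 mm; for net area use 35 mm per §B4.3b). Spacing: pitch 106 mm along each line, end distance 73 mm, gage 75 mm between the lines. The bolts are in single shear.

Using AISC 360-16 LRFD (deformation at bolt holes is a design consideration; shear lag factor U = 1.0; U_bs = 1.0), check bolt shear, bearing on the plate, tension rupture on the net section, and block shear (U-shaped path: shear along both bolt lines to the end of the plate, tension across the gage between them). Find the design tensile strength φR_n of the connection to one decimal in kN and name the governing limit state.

Bolt shear: A_b = π(30)²/4 = 706.86 mm². φR_n = 0.75 × 469 × 706.86 × 6 × 1 = 1491.8 kN.
Bearing (12 mm plate, F_u = 450 MPa): end bolts L_c = 73 − 33/2 = 56.5, R_n = min(1.2×56.5×12×450, 2.4×30×12×450) = 366.12 kN/bolt; interior L_c = 106 − 33 = 73, R_n = 388.8 kN/bolt. φR_n = 0.75 × (2×366.12 + 4×388.8) = 1715.6 kN.
Tension rupture (net): A_n = (182 − 2×35)×12 = 1344 mm² (U = 1.0, A_e = A_n). φR_n = 0.75 × 450 × 1344 = 453.6 kN.
Block shear: shear path 2×[73+2×106] = 2×285 mm, A_gv = 6840, A_nv = 2×(285 − 2.5×35)×12 = 4740 mm²; tension across gage: (75 − 1×35)×12 = 480 mm². R_n = min(0.6×450×4740, 0.6×345×6840) + 1.0×450×480 = min(1279.8, 1415.9) + 216 = 1495.8 kN. φR_n = 0.75 × 1495.8 = 1121.9 kN.
Governing: min(1491.8, 1715.6, 453.6, 1121.9) = 453.6 kN → net-section rupture.

453.6 kN (net-section rupture governs)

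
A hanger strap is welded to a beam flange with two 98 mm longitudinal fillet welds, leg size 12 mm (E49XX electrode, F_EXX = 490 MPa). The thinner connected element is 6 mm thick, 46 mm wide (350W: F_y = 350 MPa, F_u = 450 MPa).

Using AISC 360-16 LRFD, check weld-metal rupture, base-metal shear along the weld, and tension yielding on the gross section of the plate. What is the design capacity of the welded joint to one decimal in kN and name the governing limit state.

Weld metal: throat = 0.707×12 = 8.484 mm, L = 2×98 = 196 mm. φR_n = 0.75 × 0.6 × 490 × 8.484 × 196 = 366.7 kN.
Base metal shear (6 mm plate): yield φR_n = 1.0×0.6×350×6×196 = 247.0 kN; rupture φR_n = 0.75×0.6×450×6×196 = 238.1 kN; take 238.1 kN (rupture).
Tension yield (gross): A_g = 46×6 = 276 mm². φR_n = 0.90 × 350 × 276 = 86.9 kN.
Governing: min(366.7, 238.1, 86.9) = 86.9 kN → gross-section yield.

86.9 kN (gross-section yield governs)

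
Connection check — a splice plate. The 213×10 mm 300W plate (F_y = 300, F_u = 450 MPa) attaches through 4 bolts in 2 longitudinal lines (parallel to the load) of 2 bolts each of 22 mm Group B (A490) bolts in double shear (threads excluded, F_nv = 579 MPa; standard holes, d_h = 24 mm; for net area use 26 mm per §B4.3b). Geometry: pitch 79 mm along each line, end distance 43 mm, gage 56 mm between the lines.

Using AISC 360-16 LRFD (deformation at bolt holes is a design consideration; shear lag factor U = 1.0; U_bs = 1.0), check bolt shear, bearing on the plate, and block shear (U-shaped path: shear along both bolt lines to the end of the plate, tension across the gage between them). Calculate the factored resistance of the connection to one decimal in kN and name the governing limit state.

Bolt shear: A_b = π(22)²/4 = 380.13 mm². φR_n = 0.75 × 579 × 380.13 × 4 × 2 = 1320.6 kN.
Bearing (10 mm plate, F_u = 450 MPa): end bolts L_c = 43 − 24/2 = 31, R_n = min(1.2×31×10×450, 2.4×22×10×450) = 167.4 kN/bolt; interior L_c = 79 − 24 = 55, R_n = 237.6 kN/bolt. φR_n = 0.75 × (2×167.4 + 2×237.6) = 607.5 kN.
Block shear: shear path 2×[43+1×79] = 2×122 mm, A_gv = 2440, A_nv = 2×(122 − 1.5×26)×10 = 1660 mm²; tension across gage: (56 − 1×26)×10 = 300 mm². R_n = min(0.6×450×1660, 0.6×300×2440) + 1.0×450×300 = min(448.2, 439.2) + 135 = 574.2 kN. φR_n = 0.75 × 574.2 = 430.7 kN.
Governing: min(1320.6, 607.5, 430.7) = 430.7 kN → block shear.

430.7 kN (block shear governs)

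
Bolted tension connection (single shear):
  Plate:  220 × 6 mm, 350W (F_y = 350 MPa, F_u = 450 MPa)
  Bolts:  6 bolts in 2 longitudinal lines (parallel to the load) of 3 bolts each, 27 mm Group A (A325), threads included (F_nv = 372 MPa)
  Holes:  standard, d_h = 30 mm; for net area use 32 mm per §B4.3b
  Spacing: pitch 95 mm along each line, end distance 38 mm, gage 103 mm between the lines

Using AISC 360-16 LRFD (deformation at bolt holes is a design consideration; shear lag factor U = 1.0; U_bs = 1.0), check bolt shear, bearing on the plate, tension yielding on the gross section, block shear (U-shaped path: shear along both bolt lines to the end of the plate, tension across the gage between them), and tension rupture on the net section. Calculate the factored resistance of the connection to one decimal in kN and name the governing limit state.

Bolt shear: A_b = π(27)²/4 = 572.56 mm². φR_n = 0.75 × 372 × 572.56 × 6 × 1 = 958.5 kN.
Bearing (6 mm plate, F_u = 450 MPa): end bolts L_c = 38 − 30/2 = 23, R_n = min(1.2×23×6×450, 2.4×27×6×450) = 74.52 kN/bolt; interior L_c = 95 − 30 = 65, R_n = 174.96 kN/bolt. φR_n = 0.75 × (2×74.52 + 4×174.96) = 636.7 kN.
Tension yield (gross): A_g = 220×6 = 1320 mm². φR_n = 0.90 × 350 × 1320 = 415.8 kN.
Block shear: shear path 2×[38+2×95] = 2×228 mm, A_gv = 2736, A_nv = 2×(228 − 2.5×32)×6 = 1776 mm²; tension across gage: (103 − 1×32)×6 = 426 mm². R_n = min(0.6×450×1776, 0.6×350×2736) + 1.0×450×426 = min(479.52, 574.56) + 191.7 = 671.22 kN. φR_n = 0.75 × 671.22 = 503.4 kN.
Tension rupture (net): A_n = (220 − 2×32)×6 = 936 mm² (U = 1.0, A_e = A_n). φR_n = 0.75 × 450 × 936 = 315.9 kN.
Governing: min(958.5, 636.7, 415.8, 503.4, 315.9) = 315.9 kN → net-section rupture.

315.9 kN (net-section rupture governs)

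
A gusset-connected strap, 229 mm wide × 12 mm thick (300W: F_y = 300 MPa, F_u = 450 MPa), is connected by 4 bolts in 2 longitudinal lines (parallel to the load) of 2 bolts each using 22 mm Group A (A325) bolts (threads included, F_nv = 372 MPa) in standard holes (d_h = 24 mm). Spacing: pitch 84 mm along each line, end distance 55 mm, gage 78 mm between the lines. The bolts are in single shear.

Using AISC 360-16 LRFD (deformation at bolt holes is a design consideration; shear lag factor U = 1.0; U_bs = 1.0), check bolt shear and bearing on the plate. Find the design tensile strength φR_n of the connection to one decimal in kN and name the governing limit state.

Bolt shear: A_b = π(22)²/4 = 380.13 mm². φR_n = 0.75 × 372 × 380.13 × 4 × 1 = 424.2 kN.
Bearing (12 mm plate, F_u = 450 MPa): end bolts L_c = 55 − 24/2 = 43, R_n = min(1.2×43×12×450, 2.4×22×12×450) = 278.64 kN/bolt; interior L_c = 84 − 24 = 60, R_n = 285.12 kN/bolt. φR_n = 0.75 × (2×278.64 + 2×285.12) = 845.6 kN.
Governing: min(424.2, 845.6) = 424.2 kN → bolt shear.

424.2 kN (bolt shear governs)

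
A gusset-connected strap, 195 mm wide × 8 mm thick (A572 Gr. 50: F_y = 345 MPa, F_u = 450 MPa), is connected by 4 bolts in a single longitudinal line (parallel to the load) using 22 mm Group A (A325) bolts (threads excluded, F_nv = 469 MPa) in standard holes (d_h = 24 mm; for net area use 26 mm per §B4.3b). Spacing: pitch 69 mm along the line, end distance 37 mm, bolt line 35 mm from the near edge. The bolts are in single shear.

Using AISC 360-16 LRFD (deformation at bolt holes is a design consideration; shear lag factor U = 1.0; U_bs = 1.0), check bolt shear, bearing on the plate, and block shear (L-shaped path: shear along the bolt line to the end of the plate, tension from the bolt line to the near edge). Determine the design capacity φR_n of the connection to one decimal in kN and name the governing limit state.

307.3 kN (block shear governs)

Bolt shear: A_b = π(22)²/4 = 380.13 mm². φR_n = 0.75 × 469 × 380.13 × 4 × 1 = 534.8 kN.
Bearing (8 mm plate, F_u = 450 MPa): end bolts L_c = 37 − 24/2 = 25, R_n = min(1.2×25×8×450, 2.4×22×8×450) = 108 kN/bolt; interior L_c = 69 − 24 = 45, R_n = 190.08 kN/bolt. φR_n = 0.75 × (1×108 + 3×190.08) = 508.7 kN.
Block shear: shear path 1×[37+3×69] = 1×244 mm, A_gv = 1952, A_nv = 1×(244 − 3.5×26)×8 = 1224 mm²; tension to near edge: (35 − 0.5×26)×8 = 176 mm². R_n = min(0.6×450×1224, 0.6×345×1952) + 1.0×450×176 = min(330.48, 404.06) + 79.2 = 409.68 kN. φR_n = 0.75 × 409.68 = 307.3 kN.
Governing: min(534.8, 508.7, 307.3) = 307.3 kN → block shear.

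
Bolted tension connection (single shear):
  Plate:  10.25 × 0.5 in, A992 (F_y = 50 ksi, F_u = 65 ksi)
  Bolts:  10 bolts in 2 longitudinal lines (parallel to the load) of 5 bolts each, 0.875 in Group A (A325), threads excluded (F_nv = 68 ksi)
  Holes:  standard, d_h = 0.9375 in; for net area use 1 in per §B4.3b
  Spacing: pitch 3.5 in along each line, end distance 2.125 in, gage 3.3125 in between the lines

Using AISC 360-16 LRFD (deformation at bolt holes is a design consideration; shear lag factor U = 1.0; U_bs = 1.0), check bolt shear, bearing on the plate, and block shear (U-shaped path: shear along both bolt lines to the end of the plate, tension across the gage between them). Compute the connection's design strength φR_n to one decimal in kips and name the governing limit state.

Bolt shear: A_b = π(0.875)²/4 = 0.60132 in². φR_n = 0.75 × 68 × 0.60132 × 10 × 1 = 306.7 kips.
Bearing (0.5 in plate, F_u = 65 ksi): end bolts L_c = 2.125 − 0.9375/2 = 1.65625, R_n = min(1.2×1.65625×0.5×65, 2.4×0.875×0.5×65) = 64.594 kips/bolt; interior L_c = 3.5 − 0.9375 = 2.5625, R_n = 68.25 kips/bolt. φR_n = 0.75 × (2×64.594 + 8×68.25) = 506.4 kips.
Block shear: shear path 2×[2.125+4×3.5] = 2×16.125 in, A_gv = 16.125, A_nv = 2×(16.125 − 4.5×1)×0.5 = 11.625 in²; tension across gage: (3.3125 − 1×1)×0.5 = 1.1563 in². R_n = min(0.6×65×11.625, 0.6×50×16.125) + 1.0×65×1.1563 = min(453.38, 483.75) + 75.16 = 528.54 kips. φR_n = 0.75 × 528.54 = 396.4 kips.
Governing: min(306.7, 506.4, 396.4) = 306.7 kips → bolt shear.

306.7 kips (bolt shear governs)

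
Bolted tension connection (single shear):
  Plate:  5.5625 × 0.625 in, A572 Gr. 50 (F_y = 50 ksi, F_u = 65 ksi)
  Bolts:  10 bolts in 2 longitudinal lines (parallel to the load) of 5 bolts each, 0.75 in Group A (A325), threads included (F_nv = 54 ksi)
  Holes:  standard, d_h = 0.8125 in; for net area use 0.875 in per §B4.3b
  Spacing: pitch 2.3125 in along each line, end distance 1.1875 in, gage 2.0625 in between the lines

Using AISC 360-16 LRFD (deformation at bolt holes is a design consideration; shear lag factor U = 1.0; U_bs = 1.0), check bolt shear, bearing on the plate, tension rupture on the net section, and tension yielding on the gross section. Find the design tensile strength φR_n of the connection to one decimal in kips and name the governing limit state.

Bolt shear: A_b = π(0.75)²/4 = 0.44179 in². φR_n = 0.75 × 54 × 0.44179 × 10 × 1 = 178.9 kips.
Bearing (0.625 in plate, F_u = 65 ksi): end bolts L_c = 1.1875 − 0.8125/2 = 0.78125, R_n = min(1.2×0.78125×0.625×65, 2.4×0.75×0.625×65) = 38.086 kips/bolt; interior L_c = 2.3125 − 0.8125 = 1.5, R_n = 73.125 kips/bolt. φR_n = 0.75 × (2×38.086 + 8×73.125) = 495.9 kips.
Tension rupture (net): A_n = (5.5625 − 2×0.875)×0.625 = 2.3828 in² (U = 1.0, A_e = A_n). φR_n = 0.75 × 65 × 2.3828 = 116.2 kips.
Tension yield (gross): A_g = 5.5625×0.625 = 3.4766 in². φR_n = 0.90 × 50 × 3.4766 = 156.4 kips.
Governing: min(178.9, 495.9, 116.2, 156.4) = 116.2 kips → net-section rupture.

116.2 kips (net-section rupture governs)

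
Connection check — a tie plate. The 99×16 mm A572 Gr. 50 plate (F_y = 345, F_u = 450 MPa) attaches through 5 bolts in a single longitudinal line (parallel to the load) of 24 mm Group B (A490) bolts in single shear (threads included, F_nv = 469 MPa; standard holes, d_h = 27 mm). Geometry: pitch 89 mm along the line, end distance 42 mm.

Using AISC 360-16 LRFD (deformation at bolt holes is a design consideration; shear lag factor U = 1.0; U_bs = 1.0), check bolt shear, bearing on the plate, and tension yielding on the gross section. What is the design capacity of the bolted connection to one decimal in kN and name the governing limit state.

491.8 kN (gross-section yield governs)

Bolt shear: A_b = π(24)²/4 = 452.39 mm². φR_n = 0.75 × 469 × 452.39 × 5 × 1 = 795.6 kN.
Bearing (16 mm plate, F_u = 450 MPa): end bolts L_c = 42 − 27/2 = 28.5, R_n = min(1.2×28.5×16×450, 2.4×24×16×450) = 246.24 kN/bolt; interior L_c = 89 − 27 = 62, R_n = 414.72 kN/bolt. φR_n = 0.75 × (1×246.24 + 4×414.72) = 1428.8 kN.
Tension yield (gross): A_g = 99×16 = 1584 mm². φR_n = 0.90 × 345 × 1584 = 491.8 kN.
Governing: min(795.6, 1428.8, 491.8) = 491.8 kN → gross-section yield.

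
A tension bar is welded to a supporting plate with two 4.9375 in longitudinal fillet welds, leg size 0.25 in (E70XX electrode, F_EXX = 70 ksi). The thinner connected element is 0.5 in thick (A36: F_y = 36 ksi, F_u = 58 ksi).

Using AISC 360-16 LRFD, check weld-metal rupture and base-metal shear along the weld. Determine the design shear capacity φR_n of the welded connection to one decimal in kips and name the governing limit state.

55.0 kips (weld metal governs)

Weld metal: throat = 0.707×0.25 = 0.17675 in, L = 2×4.9375 = 9.875 in. φR_n = 0.75 × 0.6 × 70 × 0.17675 × 9.875 = 55.0 kips.
Base metal shear (0.5 in plate): yield φR_n = 1.0×0.6×36×0.5×9.875 = 106.7 kips; rupture φR_n = 0.75×0.6×58×0.5×9.875 = 128.9 kips; take 106.7 kips (yield).
Governing: min(55.0, 106.7) = 55.0 kips → weld metal.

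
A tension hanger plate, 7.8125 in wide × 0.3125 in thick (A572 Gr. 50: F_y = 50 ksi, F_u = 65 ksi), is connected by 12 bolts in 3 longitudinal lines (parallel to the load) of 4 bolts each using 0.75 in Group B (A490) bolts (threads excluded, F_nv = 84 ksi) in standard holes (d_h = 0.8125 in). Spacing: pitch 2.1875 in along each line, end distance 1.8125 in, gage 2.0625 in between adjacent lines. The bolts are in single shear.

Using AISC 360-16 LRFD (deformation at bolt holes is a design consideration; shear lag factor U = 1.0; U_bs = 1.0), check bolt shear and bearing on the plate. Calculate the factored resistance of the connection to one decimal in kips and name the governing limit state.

Bolt shear: A_b = π(0.75)²/4 = 0.44179 in². φR_n = 0.75 × 84 × 0.44179 × 12 × 1 = 334.0 kips.
Bearing (0.3125 in plate, F_u = 65 ksi): end bolts L_c = 1.8125 − 0.8125/2 = 1.40625, R_n = min(1.2×1.40625×0.3125×65, 2.4×0.75×0.3125×65) = 34.277 kips/bolt; interior L_c = 2.1875 − 0.8125 = 1.375, R_n = 33.516 kips/bolt. φR_n = 0.75 × (3×34.277 + 9×33.516) = 303.4 kips.
Governing: min(334.0, 303.4) = 303.4 kips → bearing.

303.4 kips (bearing governs)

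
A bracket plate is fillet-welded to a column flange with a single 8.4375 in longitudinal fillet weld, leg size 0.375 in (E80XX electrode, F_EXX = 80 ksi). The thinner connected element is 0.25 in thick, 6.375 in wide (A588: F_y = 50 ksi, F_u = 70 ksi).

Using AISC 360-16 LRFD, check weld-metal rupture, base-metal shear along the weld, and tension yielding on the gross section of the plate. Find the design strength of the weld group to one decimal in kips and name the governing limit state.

63.3 kips (base-metal shear governs)

Weld metal: throat = 0.707×0.375 = 0.26513 in, L = 8.4375 in. φR_n = 0.75 × 0.6 × 80 × 0.26513 × 8.4375 = 80.5 kips.
Base metal shear (0.25 in plate): yield φR_n = 1.0×0.6×50×0.25×8.4375 = 63.3 kips; rupture φR_n = 0.75×0.6×70×0.25×8.4375 = 66.4 kips; take 63.3 kips (yield).
Tension yield (gross): A_g = 6.375×0.25 = 1.5938 in². φR_n = 0.90 × 50 × 1.5938 = 71.7 kips.
Governing: min(80.5, 63.3, 71.7) = 63.3 kips → base-metal shear.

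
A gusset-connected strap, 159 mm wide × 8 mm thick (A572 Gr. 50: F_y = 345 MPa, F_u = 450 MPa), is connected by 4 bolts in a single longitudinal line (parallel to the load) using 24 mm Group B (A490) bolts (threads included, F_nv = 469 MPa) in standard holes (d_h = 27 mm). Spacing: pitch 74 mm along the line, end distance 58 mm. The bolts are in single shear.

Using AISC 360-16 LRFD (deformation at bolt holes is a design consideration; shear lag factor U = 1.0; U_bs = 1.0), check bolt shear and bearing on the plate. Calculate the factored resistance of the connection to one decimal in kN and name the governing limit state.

Bolt shear: A_b = π(24)²/4 = 452.39 mm². φR_n = 0.75 × 469 × 452.39 × 4 × 1 = 636.5 kN.
Bearing (8 mm plate, F_u = 450 MPa): end bolts L_c = 58 − 27/2 = 44.5, R_n = min(1.2×44.5×8×450, 2.4×24×8×450) = 192.24 kN/bolt; interior L_c = 74 − 27 = 47, R_n = 203.04 kN/bolt. φR_n = 0.75 × (1×192.24 + 3×203.04) = 601.0 kN.
Governing: min(636.5, 601.0) = 601.0 kN → bearing.

601.0 kN (bearing governs)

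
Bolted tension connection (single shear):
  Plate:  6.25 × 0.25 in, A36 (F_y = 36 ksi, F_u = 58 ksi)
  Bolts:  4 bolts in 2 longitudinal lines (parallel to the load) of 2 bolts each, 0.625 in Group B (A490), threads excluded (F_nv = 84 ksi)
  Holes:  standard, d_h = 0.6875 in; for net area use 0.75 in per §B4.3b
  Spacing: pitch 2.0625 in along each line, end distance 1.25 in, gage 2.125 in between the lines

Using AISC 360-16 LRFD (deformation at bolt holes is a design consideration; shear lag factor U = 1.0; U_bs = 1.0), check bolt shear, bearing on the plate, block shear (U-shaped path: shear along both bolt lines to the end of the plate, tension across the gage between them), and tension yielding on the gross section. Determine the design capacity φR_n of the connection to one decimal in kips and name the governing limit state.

Bolt shear: A_b = π(0.625)²/4 = 0.3068 in². φR_n = 0.75 × 84 × 0.3068 × 4 × 1 = 77.3 kips.
Bearing (0.25 in plate, F_u = 58 ksi): end bolts L_c = 1.25 − 0.6875/2 = 0.90625, R_n = min(1.2×0.90625×0.25×58, 2.4×0.625×0.25×58) = 15.769 kips/bolt; interior L_c = 2.0625 − 0.6875 = 1.375, R_n = 21.75 kips/bolt. φR_n = 0.75 × (2×15.769 + 2×21.75) = 56.3 kips.
Block shear: shear path 2×[1.25+1×2.0625] = 2×3.3125 in, A_gv = 1.6563, A_nv = 2×(3.3125 − 1.5×0.75)×0.25 = 1.0938 in²; tension across gage: (2.125 − 1×0.75)×0.25 = 0.34375 in². R_n = min(0.6×58×1.0938, 0.6×36×1.6563) + 1.0×58×0.34375 = min(38.064, 35.776) + 19.938 = 55.714 kips. φR_n = 0.75 × 55.714 = 41.8 kips.
Tension yield (gross): A_g = 6.25×0.25 = 1.5625 in². φR_n = 0.90 × 36 × 1.5625 = 50.6 kips.
Governing: min(77.3, 56.3, 41.8, 50.6) = 41.8 kips → block shear.

41.8 kips (block shear governs)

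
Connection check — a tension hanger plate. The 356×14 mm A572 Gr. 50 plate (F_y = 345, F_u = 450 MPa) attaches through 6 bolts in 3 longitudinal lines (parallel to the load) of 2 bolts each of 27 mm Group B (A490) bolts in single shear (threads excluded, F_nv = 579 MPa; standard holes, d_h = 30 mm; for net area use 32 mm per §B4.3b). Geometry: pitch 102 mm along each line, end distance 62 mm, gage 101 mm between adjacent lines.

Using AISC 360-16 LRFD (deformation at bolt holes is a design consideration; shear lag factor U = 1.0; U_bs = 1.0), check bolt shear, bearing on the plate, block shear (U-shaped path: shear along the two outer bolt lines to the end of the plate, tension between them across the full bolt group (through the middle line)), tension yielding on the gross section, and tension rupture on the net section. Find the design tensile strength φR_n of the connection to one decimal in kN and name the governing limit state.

1228.5 kN (net-section rupture governs)

Bolt shear: A_b = π(27)²/4 = 572.56 mm². φR_n = 0.75 × 579 × 572.56 × 6 × 1 = 1491.8 kN.
Bearing (14 mm plate, F_u = 450 MPa): end bolts L_c = 62 − 30/2 = 47, R_n = min(1.2×47×14×450, 2.4×27×14×450) = 355.32 kN/bolt; interior L_c = 102 − 30 = 72, R_n = 408.24 kN/bolt. φR_n = 0.75 × (3×355.32 + 3×408.24) = 1718.0 kN.
Block shear: shear path 2×[62+1×102] = 2×164 mm, A_gv = 4592, A_nv = 2×(164 − 1.5×32)×14 = 3248 mm²; tension across gage: (202 − 2×32)×14 = 1932 mm². R_n = min(0.6×450×3248, 0.6×345×4592) + 1.0×450×1932 = min(876.96, 950.54) + 869.4 = 1746.4 kN. φR_n = 0.75 × 1746.4 = 1309.8 kN.
Tension yield (gross): A_g = 356×14 = 4984 mm². φR_n = 0.90 × 345 × 4984 = 1547.5 kN.
Tension rupture (net): A_n = (356 − 3×32)×14 = 3640 mm² (U = 1.0, A_e = A_n). φR_n = 0.75 × 450 × 3640 = 1228.5 kN.
Governing: min(1491.8, 1718.0, 1309.8, 1547.5, 1228.5) = 1228.5 kN → net-section rupture.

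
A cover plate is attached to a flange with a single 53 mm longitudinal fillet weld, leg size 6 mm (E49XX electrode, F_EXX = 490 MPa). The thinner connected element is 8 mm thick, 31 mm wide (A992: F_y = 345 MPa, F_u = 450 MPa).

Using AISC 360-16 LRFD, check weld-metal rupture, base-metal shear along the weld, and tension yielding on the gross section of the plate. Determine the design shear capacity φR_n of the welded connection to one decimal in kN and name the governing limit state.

49.6 kN (weld metal governs)

Weld metal: throat = 0.707×6 = 4.242 mm, L = 53 mm. φR_n = 0.75 × 0.6 × 490 × 4.242 × 53 = 49.6 kN.
Base metal shear (8 mm plate): yield φR_n = 1.0×0.6×345×8×53 = 87.8 kN; rupture φR_n = 0.75×0.6×450×8×53 = 85.9 kN; take 85.9 kN (rupture).
Tension yield (gross): A_g = 31×8 = 248 mm². φR_n = 0.90 × 345 × 248 = 77.0 kN.
Governing: min(49.6, 85.9, 77.0) = 49.6 kN → weld metal.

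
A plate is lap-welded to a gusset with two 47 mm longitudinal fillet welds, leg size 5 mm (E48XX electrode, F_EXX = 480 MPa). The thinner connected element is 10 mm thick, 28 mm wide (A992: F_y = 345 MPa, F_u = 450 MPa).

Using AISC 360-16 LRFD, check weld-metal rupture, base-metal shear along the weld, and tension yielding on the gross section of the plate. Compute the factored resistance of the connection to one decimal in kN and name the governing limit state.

Weld metal: throat = 0.707×5 = 3.535 mm, L = 2×47 = 94 mm. φR_n = 0.75 × 0.6 × 480 × 3.535 × 94 = 71.8 kN.
Base metal shear (10 mm plate): yield φR_n = 1.0×0.6×345×10×94 = 194.6 kN; rupture φR_n = 0.75×0.6×450×10×94 = 190.4 kN; take 190.4 kN (rupture).
Tension yield (gross): A_g = 28×10 = 280 mm². φR_n = 0.90 × 345 × 280 = 86.9 kN.
Governing: min(71.8, 190.4, 86.9) = 71.8 kN → weld metal.

71.8 kN (weld metal governs)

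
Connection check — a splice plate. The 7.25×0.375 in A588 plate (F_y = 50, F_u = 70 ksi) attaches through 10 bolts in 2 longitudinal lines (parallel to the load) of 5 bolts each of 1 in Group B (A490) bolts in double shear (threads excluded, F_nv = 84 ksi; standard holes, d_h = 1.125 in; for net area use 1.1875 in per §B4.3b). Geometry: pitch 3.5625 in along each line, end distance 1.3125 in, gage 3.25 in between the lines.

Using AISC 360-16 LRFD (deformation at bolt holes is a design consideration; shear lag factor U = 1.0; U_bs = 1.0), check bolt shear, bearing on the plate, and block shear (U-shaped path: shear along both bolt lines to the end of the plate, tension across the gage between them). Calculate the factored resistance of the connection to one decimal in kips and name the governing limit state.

282.0 kips (block shear governs)

Bolt shear: A_b = π(1)²/4 = 0.7854 in². φR_n = 0.75 × 84 × 0.7854 × 10 × 2 = 989.6 kips.
Bearing (0.375 in plate, F_u = 70 ksi): end bolts L_c = 1.3125 − 1.125/2 = 0.75, R_n = min(1.2×0.75×0.375×70, 2.4×1×0.375×70) = 23.625 kips/bolt; interior L_c = 3.5625 − 1.125 = 2.4375, R_n = 63 kips/bolt. φR_n = 0.75 × (2×23.625 + 8×63) = 413.4 kips.
Block shear: shear path 2×[1.3125+4×3.5625] = 2×15.5625 in, A_gv = 11.672, A_nv = 2×(15.5625 − 4.5×1.1875)×0.375 = 7.6641 in²; tension across gage: (3.25 − 1×1.1875)×0.375 = 0.77344 in². R_n = min(0.6×70×7.6641, 0.6×50×11.672) + 1.0×70×0.77344 = min(321.89, 350.16) + 54.141 = 376.03 kips. φR_n = 0.75 × 376.03 = 282.0 kips.
Governing: min(989.6, 413.4, 282.0) = 282.0 kips → block shear.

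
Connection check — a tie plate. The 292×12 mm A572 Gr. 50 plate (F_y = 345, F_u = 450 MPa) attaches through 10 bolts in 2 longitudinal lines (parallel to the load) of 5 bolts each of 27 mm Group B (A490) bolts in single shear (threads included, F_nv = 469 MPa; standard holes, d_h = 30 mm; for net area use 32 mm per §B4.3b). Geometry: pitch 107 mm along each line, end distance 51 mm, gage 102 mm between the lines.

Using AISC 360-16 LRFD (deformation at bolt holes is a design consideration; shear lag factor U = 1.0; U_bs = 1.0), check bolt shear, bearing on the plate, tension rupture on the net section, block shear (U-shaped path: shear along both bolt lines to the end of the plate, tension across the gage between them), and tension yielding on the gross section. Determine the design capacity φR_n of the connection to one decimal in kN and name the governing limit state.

923.4 kN (net-section rupture governs)

Bolt shear: A_b = π(27)²/4 = 572.56 mm². φR_n = 0.75 × 469 × 572.56 × 10 × 1 = 2014.0 kN.
Bearing (12 mm plate, F_u = 450 MPa): end bolts L_c = 51 − 30/2 = 36, R_n = min(1.2×36×12×450, 2.4×27×12×450) = 233.28 kN/bolt; interior L_c = 107 − 30 = 77, R_n = 349.92 kN/bolt. φR_n = 0.75 × (2×233.28 + 8×349.92) = 2449.4 kN.
Tension rupture (net): A_n = (292 − 2×32)×12 = 2736 mm² (U = 1.0, A_e = A_n). φR_n = 0.75 × 450 × 2736 = 923.4 kN.
Block shear: shear path 2×[51+4×107] = 2×479 mm, A_gv = 11496, A_nv = 2×(479 − 4.5×32)×12 = 8040 mm²; tension across gage: (102 − 1×32)×12 = 840 mm². R_n = min(0.6×450×8040, 0.6×345×11496) + 1.0×450×840 = min(2170.8, 2379.7) + 378 = 2548.8 kN. φR_n = 0.75 × 2548.8 = 1911.6 kN.
Tension yield (gross): A_g = 292×12 = 3504 mm². φR_n = 0.90 × 345 × 3504 = 1088.0 kN.
Governing: min(2014.0, 2449.4, 923.4, 1911.6, 1088.0) = 923.4 kN → net-section rupture.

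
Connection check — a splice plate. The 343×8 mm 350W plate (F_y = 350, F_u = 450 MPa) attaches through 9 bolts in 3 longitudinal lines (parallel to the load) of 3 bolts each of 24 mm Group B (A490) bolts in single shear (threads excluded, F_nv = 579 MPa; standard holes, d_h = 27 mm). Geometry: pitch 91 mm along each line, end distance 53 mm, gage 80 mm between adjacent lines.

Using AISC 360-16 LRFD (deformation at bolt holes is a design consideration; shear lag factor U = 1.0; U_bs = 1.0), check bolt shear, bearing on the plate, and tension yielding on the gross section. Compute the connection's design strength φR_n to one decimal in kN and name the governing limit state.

Bolt shear: A_b = π(24)²/4 = 452.39 mm². φR_n = 0.75 × 579 × 452.39 × 9 × 1 = 1768.1 kN.
Bearing (8 mm plate, F_u = 450 MPa): end bolts L_c = 53 − 27/2 = 39.5, R_n = min(1.2×39.5×8×450, 2.4×24×8×450) = 170.64 kN/bolt; interior L_c = 91 − 27 = 64, R_n = 207.36 kN/bolt. φR_n = 0.75 × (3×170.64 + 6×207.36) = 1317.1 kN.
Tension yield (gross): A_g = 343×8 = 2744 mm². φR_n = 0.90 × 350 × 2744 = 864.4 kN.
Governing: min(1768.1, 1317.1, 864.4) = 864.4 kN → gross-section yield.

864.4 kN (gross-section yield governs)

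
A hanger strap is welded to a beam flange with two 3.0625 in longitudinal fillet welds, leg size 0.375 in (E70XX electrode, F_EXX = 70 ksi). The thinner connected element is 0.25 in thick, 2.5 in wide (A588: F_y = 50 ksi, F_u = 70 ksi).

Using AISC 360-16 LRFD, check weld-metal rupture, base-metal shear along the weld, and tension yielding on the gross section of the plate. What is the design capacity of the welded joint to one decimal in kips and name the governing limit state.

28.1 kips (gross-section yield governs)

Weld metal: throat = 0.707×0.375 = 0.26513 in, L = 2×3.0625 = 6.125 in. φR_n = 0.75 × 0.6 × 70 × 0.26513 × 6.125 = 51.2 kips.
Base metal shear (0.25 in plate): yield φR_n = 1.0×0.6×50×0.25×6.125 = 45.9 kips; rupture φR_n = 0.75×0.6×70×0.25×6.125 = 48.2 kips; take 45.9 kips (yield).
Tension yield (gross): A_g = 2.5×0.25 = 0.625 in². φR_n = 0.90 × 50 × 0.625 = 28.1 kips.
Governing: min(51.2, 45.9, 28.1) = 28.1 kips → gross-section yield.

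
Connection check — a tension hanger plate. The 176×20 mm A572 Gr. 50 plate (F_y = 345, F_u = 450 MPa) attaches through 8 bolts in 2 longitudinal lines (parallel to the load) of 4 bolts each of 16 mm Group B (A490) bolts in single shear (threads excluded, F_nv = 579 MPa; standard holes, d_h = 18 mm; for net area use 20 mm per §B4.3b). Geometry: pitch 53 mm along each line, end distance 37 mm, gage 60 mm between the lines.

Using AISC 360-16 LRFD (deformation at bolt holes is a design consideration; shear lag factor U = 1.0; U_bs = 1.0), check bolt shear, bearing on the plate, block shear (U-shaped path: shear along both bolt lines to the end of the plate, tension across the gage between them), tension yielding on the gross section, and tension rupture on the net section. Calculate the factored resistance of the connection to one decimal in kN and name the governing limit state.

Bolt shear: A_b = π(16)²/4 = 201.06 mm². φR_n = 0.75 × 579 × 201.06 × 8 × 1 = 698.5 kN.
Bearing (20 mm plate, F_u = 450 MPa): end bolts L_c = 37 − 18/2 = 28, R_n = min(1.2×28×20×450, 2.4×16×20×450) = 302.4 kN/bolt; interior L_c = 53 − 18 = 35, R_n = 345.6 kN/bolt. φR_n = 0.75 × (2×302.4 + 6×345.6) = 2008.8 kN.
Block shear: shear path 2×[37+3×53] = 2×196 mm, A_gv = 7840, A_nv = 2×(196 − 3.5×20)×20 = 5040 mm²; tension across gage: (60 − 1×20)×20 = 800 mm². R_n = min(0.6×450×5040, 0.6×345×7840) + 1.0×450×800 = min(1360.8, 1622.9) + 360 = 1720.8 kN. φR_n = 0.75 × 1720.8 = 1290.6 kN.
Tension yield (gross): A_g = 176×20 = 3520 mm². φR_n = 0.90 × 345 × 3520 = 1093.0 kN.
Tension rupture (net): A_n = (176 − 2×20)×20 = 2720 mm² (U = 1.0, A_e = A_n). φR_n = 0.75 × 450 × 2720 = 918.0 kN.
Governing: min(698.5, 2008.8, 1290.6, 1093.0, 918.0) = 698.5 kN → bolt shear.

698.5 kN (bolt shear governs)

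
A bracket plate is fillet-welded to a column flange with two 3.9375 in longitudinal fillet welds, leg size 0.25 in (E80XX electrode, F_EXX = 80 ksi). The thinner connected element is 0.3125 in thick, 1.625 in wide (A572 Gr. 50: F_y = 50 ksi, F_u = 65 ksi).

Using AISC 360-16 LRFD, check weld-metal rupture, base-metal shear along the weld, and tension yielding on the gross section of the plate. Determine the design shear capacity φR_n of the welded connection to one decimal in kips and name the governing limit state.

22.9 kips (gross-section yield governs)

Weld metal: throat = 0.707×0.25 = 0.17675 in, L = 2×3.9375 = 7.875 in. φR_n = 0.75 × 0.6 × 80 × 0.17675 × 7.875 = 50.1 kips.
Base metal shear (0.3125 in plate): yield φR_n = 1.0×0.6×50×0.3125×7.875 = 73.8 kips; rupture φR_n = 0.75×0.6×65×0.3125×7.875 = 72.0 kips; take 72.0 kips (rupture).
Tension yield (gross): A_g = 1.625×0.3125 = 0.50781 in². φR_n = 0.90 × 50 × 0.50781 = 22.9 kips.
Governing: min(50.1, 72.0, 22.9) = 22.9 kips → gross-section yield.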